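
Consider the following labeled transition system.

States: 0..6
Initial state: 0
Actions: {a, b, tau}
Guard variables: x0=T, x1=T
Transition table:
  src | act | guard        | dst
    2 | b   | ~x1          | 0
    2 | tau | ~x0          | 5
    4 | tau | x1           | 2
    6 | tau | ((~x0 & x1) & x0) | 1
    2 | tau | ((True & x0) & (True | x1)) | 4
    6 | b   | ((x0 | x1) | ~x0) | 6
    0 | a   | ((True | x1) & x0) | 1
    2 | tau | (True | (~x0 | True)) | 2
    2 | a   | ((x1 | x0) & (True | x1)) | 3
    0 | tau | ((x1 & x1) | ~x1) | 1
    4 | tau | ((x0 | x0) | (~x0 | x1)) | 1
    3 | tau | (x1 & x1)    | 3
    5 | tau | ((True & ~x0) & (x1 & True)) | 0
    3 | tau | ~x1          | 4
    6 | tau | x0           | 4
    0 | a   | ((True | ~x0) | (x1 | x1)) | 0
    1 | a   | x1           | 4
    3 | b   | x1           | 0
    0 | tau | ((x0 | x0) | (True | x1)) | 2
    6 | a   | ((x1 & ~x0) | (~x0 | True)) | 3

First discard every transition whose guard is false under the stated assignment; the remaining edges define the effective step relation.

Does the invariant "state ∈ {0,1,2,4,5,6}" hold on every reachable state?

Inv-set: {0,1,2,4,5,6}
R = {0,1,2,3,4}
  0: ✓
  1: ✓
  2: ✓
  3: VIOLATES
  4: ✓
reach 3 via tau·a — violates

Answer: INVARIANT VIOLATED at state 3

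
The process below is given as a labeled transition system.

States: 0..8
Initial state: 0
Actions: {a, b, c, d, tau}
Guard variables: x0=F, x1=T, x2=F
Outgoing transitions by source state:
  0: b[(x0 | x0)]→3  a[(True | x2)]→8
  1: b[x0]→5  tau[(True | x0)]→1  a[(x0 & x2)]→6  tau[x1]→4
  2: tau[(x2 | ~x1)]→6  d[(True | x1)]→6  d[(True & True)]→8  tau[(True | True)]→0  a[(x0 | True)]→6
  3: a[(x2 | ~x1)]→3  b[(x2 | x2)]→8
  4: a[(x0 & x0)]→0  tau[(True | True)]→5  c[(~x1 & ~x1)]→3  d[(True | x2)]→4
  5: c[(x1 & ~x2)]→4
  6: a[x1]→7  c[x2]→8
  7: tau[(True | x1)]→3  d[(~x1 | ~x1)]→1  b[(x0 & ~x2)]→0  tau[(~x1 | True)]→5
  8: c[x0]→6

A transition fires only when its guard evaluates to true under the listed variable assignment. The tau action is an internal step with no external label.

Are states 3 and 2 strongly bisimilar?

Compute ~ classes (split until stable):
  P[0] = {{0,1,2,3,4,5,6,7,8}}
  P[1] = {{0,6},{1,7},{2},{3,8},{4},{5}}
  P[2] = {{0},{1},{2},{3,8},{4},{5},{6},{7}}
Fixed point at round 3; 8 class(es).
class of 3: {3,8}; class of 2: {2}

Answer: NOT BISIMILAR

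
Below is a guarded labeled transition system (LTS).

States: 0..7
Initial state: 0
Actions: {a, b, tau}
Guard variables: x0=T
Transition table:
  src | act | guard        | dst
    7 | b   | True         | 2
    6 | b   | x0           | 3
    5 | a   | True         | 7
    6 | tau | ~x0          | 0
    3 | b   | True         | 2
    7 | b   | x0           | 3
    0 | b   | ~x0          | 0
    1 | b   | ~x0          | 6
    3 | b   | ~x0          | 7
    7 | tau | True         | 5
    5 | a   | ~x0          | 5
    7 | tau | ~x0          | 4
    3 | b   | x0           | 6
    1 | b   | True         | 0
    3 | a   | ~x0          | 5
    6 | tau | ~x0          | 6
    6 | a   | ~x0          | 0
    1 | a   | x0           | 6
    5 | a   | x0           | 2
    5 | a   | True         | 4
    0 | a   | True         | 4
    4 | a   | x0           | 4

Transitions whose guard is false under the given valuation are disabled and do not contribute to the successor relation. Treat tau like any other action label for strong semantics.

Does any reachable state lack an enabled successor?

Answer: DEADLOCK-FREE

Working:
R = {0,4}
  0: a→4  [1 out]
  4: a→4  [1 out]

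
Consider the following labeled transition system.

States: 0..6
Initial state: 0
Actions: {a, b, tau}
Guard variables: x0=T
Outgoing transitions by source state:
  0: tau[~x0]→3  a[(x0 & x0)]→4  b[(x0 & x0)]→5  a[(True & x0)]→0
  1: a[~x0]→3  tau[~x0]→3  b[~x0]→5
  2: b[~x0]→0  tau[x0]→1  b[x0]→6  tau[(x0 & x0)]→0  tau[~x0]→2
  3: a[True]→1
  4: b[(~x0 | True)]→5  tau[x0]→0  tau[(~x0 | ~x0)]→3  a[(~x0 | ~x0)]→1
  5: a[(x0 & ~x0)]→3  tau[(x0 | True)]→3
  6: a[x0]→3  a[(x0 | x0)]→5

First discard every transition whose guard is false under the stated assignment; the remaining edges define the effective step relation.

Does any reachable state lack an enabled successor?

Answer: DEADLOCK at state 1

Analysis:
Reachable = {0,1,3,4,5}
  0: a→0  a→4  b→5  [3 out]
  1: ∅  [deadlock]
  3: a→1  [1 out]
  4: b→5  tau→0  [2 out]
  5: tau→3  [1 out]
witness 1: b·tau·a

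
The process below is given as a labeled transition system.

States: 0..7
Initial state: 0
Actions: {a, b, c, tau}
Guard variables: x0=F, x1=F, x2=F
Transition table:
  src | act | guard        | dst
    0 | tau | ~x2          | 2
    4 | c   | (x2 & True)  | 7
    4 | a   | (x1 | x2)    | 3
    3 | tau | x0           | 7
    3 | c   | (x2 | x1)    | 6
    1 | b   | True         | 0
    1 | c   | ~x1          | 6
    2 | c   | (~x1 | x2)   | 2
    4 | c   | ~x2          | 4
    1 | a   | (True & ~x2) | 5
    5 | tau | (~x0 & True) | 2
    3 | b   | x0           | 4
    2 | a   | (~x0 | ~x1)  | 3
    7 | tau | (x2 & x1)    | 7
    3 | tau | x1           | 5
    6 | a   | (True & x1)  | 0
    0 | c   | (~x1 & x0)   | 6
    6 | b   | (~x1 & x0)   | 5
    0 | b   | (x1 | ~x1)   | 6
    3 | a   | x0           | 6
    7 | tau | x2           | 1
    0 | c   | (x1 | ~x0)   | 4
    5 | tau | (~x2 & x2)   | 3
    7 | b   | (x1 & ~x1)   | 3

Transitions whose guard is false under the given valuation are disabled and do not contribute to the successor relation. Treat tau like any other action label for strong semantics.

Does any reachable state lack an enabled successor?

Answer: DEADLOCK at state 3

Trace:
R = {0,2,3,4,6}
  0: b→6  c→4  tau→2  [deg 3]
  2: a→3  c→2  [deg 2]
  3: ∅  [no exit]
  4: c→4  [deg 1]
  6: ∅  [no exit]
witness 3: tau·a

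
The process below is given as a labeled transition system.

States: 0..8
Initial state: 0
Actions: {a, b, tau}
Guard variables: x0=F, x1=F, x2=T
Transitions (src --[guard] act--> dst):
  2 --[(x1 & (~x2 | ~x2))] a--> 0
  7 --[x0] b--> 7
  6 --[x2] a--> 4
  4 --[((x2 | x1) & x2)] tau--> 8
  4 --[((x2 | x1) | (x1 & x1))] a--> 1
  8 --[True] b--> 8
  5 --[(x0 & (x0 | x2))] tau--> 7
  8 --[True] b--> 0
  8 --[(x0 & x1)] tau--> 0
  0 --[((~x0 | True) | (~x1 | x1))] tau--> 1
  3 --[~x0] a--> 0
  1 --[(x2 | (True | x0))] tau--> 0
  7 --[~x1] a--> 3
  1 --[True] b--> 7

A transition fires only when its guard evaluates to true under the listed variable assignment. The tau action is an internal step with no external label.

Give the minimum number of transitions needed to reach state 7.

Answer: 2

Analysis:
Layered search for 7:
  Layer 0: {0}
  Layer 1: {1}
  Layer 2: {7}
first hit 7 at d=2 via tau·b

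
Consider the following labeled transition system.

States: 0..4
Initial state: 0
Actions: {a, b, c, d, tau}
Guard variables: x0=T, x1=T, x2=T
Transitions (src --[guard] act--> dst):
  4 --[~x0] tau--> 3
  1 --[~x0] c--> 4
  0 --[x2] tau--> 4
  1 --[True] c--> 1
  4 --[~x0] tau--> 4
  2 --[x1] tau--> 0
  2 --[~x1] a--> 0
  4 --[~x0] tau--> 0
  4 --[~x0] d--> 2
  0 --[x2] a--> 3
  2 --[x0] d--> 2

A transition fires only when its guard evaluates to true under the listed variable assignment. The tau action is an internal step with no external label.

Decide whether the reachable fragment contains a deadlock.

Reach set: {0,3,4}
  0: a→3  tau→4  [2 out]
  3: ∅  [no exit]
  4: ∅  [no exit]
Path to 3: a

Answer: DEADLOCK at state 3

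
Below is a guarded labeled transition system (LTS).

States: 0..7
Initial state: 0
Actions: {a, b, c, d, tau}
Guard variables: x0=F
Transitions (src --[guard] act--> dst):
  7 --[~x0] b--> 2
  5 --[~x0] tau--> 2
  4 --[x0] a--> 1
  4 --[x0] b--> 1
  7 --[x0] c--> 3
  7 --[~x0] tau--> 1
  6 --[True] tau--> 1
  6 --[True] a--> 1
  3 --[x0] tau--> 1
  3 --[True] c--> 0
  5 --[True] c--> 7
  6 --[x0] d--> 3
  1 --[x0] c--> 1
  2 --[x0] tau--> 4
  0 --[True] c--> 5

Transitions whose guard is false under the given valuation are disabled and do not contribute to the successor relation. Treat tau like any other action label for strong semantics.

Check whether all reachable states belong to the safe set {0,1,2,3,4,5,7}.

Safe = {0,1,2,3,4,5,7}
R = {0,1,2,5,7}
  0: safe
  1: safe
  2: safe
  5: safe
  7: safe

Answer: INVARIANT HOLDS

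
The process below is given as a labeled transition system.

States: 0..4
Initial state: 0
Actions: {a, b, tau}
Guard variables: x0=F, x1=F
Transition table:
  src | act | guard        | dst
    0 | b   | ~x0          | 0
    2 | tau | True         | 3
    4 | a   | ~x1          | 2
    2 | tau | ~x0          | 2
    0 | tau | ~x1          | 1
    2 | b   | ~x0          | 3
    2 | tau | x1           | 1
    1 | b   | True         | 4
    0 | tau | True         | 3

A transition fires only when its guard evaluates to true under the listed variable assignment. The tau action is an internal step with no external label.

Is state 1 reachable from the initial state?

After dropping false guards: 8 live edges.
Layer 0: {0}
Layer 1: {1,3}  total {0,1,3}
Layer 2: {4}  total {0,1,3,4}
Layer 3: {2}  total {0,1,2,3,4}
R = {0,1,2,3,4}
witness 1: tau

Answer: REACHABLE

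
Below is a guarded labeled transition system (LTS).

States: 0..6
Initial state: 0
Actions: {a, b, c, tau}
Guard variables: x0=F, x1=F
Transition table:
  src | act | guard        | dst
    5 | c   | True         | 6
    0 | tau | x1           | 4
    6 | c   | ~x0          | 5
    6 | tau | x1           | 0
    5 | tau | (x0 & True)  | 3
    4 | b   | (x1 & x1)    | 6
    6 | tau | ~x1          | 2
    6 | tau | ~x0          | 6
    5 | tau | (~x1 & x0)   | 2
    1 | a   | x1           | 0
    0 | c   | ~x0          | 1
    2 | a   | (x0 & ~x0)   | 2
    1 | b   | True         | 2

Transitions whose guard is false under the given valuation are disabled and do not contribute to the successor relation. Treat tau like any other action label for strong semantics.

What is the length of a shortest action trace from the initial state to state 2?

Breadth-first toward 2:
  L0 = {0}
  L1 = {1}
  L2 = {2}
first hit 2 at d=2 via c·b

Answer: 2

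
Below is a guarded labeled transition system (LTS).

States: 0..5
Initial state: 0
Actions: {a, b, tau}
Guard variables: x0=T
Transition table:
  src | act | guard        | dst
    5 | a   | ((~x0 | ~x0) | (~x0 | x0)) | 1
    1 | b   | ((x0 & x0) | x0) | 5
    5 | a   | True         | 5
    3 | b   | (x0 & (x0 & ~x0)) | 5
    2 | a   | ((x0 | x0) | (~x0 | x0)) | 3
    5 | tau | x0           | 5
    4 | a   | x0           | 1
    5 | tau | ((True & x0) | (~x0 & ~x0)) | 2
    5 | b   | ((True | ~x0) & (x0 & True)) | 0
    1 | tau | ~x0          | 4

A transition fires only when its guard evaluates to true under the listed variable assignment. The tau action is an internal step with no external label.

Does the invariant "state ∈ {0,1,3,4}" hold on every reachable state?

Safe = {0,1,3,4}
R = {0}
  0: ok

Answer: INVARIANT HOLDS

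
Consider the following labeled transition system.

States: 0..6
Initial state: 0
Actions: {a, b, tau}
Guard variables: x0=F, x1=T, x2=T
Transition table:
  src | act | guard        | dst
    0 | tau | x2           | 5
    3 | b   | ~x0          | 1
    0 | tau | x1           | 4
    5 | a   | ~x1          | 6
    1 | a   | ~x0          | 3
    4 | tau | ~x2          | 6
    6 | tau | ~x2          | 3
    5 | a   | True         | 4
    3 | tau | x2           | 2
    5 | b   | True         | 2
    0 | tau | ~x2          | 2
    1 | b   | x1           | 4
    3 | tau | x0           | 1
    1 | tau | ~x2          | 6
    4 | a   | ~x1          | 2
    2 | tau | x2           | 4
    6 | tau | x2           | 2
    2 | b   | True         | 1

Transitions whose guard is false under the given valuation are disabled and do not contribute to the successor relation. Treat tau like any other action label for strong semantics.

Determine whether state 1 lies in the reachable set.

After dropping false guards: 11 live edges.
Layer 0: {0}
Layer 1: {4,5}  now seen {0,4,5}
Layer 2: {2}  now seen {0,2,4,5}
Layer 3: {1}  now seen {0,1,2,4,5}
Layer 4: {3}  now seen {0,1,2,3,4,5}
R = {0,1,2,3,4,5}
Path to 1: tau·b·b

Answer: REACHABLE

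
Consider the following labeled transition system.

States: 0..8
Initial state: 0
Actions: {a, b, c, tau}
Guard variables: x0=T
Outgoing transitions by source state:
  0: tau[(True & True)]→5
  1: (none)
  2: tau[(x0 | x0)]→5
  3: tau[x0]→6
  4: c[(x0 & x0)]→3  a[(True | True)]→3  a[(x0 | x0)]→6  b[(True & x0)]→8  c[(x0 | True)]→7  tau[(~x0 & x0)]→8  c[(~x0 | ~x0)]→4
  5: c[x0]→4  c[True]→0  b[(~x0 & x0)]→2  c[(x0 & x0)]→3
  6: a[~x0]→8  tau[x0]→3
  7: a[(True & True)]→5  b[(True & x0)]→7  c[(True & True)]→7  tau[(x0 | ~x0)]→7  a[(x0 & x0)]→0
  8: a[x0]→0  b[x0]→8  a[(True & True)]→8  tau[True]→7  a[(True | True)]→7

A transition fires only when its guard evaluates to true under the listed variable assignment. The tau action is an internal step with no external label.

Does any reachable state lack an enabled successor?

R = {0,3,4,5,6,7,8}
  0: tau→5  [1 exit(s)]
  3: tau→6  [1 exit(s)]
  4: a→3  a→6  b→8  c→3  c→7  [5 exit(s)]
  5: c→0  c→3  c→4  [3 exit(s)]
  6: tau→3  [1 exit(s)]
  7: a→0  a→5  b→7  c→7  tau→7  [5 exit(s)]
  8: a→0  a→7  a→8  b→8  tau→7  [5 exit(s)]

Answer: DEADLOCK-FREE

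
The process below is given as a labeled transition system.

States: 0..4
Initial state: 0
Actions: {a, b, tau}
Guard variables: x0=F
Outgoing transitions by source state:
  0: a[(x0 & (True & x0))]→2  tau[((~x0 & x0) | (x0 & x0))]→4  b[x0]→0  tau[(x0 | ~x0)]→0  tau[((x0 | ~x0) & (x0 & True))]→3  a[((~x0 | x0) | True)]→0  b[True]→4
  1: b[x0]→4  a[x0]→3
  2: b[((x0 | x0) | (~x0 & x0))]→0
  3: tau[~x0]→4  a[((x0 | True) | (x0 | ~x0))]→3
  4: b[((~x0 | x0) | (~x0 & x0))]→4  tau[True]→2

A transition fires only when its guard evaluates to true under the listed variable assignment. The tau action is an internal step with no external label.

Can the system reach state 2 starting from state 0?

Answer: REACHABLE

Analysis:
Guard filter leaves 7 enabled edge(s).
Layer 0: {0}
Layer 1: {4}  total {0,4}
Layer 2: {2}  total {0,2,4}
R = {0,2,4}
witness 2: b·tau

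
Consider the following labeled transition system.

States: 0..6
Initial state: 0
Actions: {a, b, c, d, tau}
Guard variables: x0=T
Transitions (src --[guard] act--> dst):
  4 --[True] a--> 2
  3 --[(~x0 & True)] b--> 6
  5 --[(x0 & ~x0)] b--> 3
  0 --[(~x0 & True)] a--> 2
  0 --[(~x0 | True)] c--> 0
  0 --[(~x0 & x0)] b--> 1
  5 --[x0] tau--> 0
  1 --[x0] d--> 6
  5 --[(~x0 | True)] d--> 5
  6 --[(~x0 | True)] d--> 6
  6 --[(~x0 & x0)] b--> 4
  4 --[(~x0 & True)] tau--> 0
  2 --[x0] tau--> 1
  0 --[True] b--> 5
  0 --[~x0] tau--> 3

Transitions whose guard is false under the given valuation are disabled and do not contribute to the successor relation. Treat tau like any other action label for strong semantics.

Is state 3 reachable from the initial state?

Answer: UNREACHABLE

Working:
8 transition(s) survive guard evaluation.
depth 0: {0}
depth 1: {5}  cumulative {0,5}
Reach set: {0,5}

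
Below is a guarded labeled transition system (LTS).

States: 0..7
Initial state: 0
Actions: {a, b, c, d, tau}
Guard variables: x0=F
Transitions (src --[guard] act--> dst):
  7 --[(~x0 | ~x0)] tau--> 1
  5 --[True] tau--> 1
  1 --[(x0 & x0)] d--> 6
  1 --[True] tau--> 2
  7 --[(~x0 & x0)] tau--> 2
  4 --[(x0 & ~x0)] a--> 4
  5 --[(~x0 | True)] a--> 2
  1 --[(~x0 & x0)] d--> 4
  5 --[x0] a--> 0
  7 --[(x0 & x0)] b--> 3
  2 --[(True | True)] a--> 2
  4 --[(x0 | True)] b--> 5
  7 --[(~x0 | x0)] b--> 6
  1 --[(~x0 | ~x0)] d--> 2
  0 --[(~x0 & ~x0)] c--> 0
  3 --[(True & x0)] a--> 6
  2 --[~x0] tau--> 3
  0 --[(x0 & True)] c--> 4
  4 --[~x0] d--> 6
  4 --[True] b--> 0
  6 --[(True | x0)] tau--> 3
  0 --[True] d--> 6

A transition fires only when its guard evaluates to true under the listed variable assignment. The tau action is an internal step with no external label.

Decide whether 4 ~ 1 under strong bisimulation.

Answer: NOT BISIMILAR

Trace:
Compute ~ classes (split until stable):
  P[0] = {{0,1,2,3,4,5,6,7}}
  P[1] = {{0},{1},{2,5},{3},{4},{6},{7}}
  P[2] = {{0},{1},{2},{3},{4},{5},{6},{7}}
Fixed point at round 3; 8 class(es).
[4]={4}  [1]={1}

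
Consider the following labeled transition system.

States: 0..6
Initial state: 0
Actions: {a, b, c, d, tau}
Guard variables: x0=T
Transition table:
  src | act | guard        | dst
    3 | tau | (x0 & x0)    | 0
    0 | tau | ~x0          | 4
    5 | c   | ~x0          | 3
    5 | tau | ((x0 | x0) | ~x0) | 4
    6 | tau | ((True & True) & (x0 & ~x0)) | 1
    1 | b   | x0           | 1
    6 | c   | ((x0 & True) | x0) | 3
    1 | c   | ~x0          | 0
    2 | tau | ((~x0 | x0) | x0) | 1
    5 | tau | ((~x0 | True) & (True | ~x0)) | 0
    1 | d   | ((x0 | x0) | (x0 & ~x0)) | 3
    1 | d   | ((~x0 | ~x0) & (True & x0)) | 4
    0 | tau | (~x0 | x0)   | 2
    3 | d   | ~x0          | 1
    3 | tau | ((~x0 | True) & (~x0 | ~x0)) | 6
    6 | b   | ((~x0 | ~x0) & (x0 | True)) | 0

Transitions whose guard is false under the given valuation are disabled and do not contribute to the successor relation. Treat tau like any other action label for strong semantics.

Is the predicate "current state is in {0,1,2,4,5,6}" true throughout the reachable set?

Inv-set: {0,1,2,4,5,6}
R = {0,1,2,3}
  0: ✓
  1: ✓
  2: ✓
  3: outside
reach 3 via tau·tau·d — violates

Answer: INVARIANT VIOLATED at state 3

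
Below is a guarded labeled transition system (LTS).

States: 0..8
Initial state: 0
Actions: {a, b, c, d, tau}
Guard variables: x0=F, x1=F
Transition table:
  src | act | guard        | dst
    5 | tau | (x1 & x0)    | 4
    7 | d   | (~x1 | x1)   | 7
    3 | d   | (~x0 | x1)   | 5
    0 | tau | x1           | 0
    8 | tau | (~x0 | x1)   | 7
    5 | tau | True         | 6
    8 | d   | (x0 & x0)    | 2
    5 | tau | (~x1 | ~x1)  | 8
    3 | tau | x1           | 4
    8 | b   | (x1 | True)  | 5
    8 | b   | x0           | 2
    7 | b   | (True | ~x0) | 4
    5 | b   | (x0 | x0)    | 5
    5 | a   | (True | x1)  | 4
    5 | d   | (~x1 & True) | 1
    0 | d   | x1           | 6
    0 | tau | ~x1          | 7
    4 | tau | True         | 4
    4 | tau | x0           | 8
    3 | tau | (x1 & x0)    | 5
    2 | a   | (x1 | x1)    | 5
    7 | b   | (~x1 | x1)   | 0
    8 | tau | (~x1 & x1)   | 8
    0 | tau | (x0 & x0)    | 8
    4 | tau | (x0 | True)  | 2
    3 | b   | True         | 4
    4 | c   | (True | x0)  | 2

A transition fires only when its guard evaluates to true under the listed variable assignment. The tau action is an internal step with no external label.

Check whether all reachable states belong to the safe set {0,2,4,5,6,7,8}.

Allowed set {0,2,4,5,6,7,8}
R = {0,2,4,7}
  0: ✓
  2: ✓
  4: ✓
  7: ✓

Answer: INVARIANT HOLDS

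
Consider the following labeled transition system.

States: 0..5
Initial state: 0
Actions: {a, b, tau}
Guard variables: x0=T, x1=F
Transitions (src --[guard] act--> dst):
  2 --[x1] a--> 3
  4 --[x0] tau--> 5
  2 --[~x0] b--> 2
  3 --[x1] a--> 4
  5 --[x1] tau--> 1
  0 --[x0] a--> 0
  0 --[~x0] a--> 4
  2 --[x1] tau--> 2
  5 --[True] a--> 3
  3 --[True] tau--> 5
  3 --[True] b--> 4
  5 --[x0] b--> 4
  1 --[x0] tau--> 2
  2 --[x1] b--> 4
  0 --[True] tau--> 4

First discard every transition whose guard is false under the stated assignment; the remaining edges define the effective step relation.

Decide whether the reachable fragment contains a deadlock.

Reachable = {0,3,4,5}
  0: a→0  tau→4  [2 out]
  3: b→4  tau→5  [2 out]
  4: tau→5  [1 out]
  5: a→3  b→4  [2 out]

Answer: DEADLOCK-FREE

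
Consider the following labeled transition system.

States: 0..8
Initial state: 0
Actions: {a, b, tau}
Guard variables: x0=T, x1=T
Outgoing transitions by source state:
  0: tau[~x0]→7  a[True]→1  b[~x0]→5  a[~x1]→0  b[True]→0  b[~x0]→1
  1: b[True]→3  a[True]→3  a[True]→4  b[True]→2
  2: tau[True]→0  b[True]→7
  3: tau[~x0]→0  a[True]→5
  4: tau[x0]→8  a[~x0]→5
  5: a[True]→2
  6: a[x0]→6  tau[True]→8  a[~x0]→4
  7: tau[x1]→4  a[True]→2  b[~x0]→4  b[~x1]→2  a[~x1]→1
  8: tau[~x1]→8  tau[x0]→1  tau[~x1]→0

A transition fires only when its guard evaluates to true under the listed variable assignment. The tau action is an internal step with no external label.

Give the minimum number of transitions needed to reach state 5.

Answer: 3

Trace:
Breadth-first toward 5:
  L0 = {0}
  L1 = {1}
  L2 = {2,3,4}
  L3 = {5,7,8}
first hit 5 at d=3 via a·a·a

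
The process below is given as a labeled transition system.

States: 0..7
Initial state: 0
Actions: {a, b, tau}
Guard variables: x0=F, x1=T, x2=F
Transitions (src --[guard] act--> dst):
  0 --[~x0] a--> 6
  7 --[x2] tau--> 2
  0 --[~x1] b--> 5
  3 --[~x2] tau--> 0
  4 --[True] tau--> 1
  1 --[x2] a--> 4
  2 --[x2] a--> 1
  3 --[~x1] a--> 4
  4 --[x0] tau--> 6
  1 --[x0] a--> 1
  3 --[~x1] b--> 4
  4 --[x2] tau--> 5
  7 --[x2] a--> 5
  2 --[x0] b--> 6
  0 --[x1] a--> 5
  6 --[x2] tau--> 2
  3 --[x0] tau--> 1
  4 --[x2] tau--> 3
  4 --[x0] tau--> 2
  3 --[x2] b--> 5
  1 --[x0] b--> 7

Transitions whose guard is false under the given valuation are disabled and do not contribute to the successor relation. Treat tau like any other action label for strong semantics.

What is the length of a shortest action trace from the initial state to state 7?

Layered search for 7:
  Layer 0: {0}
  Layer 1: {5,6}
7 never appears.

Answer: UNREACHABLE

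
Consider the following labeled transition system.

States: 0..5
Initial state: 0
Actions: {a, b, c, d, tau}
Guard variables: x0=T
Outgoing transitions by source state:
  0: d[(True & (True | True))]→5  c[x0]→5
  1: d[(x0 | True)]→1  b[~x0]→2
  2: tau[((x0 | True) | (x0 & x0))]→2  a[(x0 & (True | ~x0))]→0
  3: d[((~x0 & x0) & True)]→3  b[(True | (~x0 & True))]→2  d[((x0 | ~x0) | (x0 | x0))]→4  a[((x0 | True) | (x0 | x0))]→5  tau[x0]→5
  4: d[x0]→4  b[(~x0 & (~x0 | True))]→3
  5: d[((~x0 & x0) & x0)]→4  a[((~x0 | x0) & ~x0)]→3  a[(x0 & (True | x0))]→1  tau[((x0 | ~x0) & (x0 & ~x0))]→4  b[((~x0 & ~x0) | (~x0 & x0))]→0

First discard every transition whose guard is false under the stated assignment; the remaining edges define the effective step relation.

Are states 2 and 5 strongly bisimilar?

Refine partition for ~:
  round 0: {{0,1,2,3,4,5}}
  round 1: {{0},{1,4},{2},{3},{5}}
stable after 2 split(s): 5 block(s)
class of 2: {2}; class of 5: {5}

Answer: NOT BISIMILAR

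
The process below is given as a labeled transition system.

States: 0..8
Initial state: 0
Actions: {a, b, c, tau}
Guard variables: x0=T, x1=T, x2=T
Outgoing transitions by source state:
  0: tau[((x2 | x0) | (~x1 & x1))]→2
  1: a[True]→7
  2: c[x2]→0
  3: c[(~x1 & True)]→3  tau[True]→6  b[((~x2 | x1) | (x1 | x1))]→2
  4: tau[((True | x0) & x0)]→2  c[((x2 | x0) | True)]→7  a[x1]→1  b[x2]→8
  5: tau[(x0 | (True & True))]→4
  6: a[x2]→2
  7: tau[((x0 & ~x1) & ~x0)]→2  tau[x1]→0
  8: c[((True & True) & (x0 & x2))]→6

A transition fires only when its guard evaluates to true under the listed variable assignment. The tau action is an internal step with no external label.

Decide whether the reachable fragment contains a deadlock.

Answer: DEADLOCK-FREE

Trace:
Reach set: {0,2}
  0: tau→2  [1 exit(s)]
  2: c→0  [1 exit(s)]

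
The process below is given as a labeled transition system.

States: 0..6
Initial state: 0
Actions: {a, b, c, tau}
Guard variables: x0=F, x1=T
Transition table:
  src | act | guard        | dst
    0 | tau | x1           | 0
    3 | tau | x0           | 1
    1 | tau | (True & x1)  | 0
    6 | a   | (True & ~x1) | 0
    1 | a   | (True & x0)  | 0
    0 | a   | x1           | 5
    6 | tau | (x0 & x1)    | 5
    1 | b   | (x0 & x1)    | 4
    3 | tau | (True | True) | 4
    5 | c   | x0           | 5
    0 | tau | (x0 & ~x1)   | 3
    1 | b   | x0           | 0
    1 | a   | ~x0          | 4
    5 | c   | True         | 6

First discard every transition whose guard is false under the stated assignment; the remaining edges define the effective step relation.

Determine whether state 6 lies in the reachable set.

Guard filter leaves 6 enabled edge(s).
L0 = {0}
L1 = {5}  now seen {0,5}
L2 = {6}  now seen {0,5,6}
Reach set: {0,5,6}
witness 6: a·c

Answer: REACHABLE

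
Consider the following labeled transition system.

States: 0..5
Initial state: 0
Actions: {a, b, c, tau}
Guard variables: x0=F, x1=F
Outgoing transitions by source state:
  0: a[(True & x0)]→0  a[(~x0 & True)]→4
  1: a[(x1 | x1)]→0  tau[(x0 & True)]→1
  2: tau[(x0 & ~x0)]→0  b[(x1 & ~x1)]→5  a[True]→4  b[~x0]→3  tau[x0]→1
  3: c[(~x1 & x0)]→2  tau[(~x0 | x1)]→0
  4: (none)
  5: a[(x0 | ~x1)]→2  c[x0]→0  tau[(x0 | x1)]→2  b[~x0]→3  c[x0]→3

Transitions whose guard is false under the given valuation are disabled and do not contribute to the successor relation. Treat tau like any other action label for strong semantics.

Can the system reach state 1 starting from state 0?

Guard filter leaves 6 enabled edge(s).
L0 = {0}
L1 = {4}  cumulative {0,4}
Reachable = {0,4}

Answer: UNREACHABLE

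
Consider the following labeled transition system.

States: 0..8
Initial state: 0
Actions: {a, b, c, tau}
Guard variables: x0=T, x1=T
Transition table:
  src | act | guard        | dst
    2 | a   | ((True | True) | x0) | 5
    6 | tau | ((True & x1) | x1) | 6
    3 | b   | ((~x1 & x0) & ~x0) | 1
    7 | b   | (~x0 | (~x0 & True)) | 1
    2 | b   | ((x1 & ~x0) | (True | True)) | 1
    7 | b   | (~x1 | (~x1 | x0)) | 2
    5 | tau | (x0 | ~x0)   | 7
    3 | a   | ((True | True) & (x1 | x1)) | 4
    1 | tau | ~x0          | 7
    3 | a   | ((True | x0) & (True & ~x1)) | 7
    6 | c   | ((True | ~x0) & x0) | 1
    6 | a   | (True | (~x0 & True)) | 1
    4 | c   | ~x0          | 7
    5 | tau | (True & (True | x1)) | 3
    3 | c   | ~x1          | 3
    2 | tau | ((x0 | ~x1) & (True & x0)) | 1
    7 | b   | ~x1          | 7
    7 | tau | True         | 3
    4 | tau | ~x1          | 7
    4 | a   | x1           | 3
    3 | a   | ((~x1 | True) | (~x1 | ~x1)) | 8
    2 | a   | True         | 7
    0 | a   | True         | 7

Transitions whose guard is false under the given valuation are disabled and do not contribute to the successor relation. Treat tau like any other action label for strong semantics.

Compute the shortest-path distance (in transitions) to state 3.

Answer: 2

Analysis:
Layered search for 3:
  depth 0: {0}
  depth 1: {7}
  depth 2: {2,3}
first hit 3 at d=2 via a·tau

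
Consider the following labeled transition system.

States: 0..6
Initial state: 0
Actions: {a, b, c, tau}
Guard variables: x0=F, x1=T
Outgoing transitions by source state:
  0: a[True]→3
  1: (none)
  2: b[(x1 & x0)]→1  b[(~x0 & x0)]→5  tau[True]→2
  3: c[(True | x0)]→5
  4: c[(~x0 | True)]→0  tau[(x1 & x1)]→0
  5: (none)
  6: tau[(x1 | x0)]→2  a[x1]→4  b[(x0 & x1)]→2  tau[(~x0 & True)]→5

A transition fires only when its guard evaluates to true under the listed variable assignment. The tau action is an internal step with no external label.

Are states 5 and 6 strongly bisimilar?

Compute ~ classes (split until stable):
  P[0] = {{0,1,2,3,4,5,6}}
  P[1] = {{0},{1,5},{2},{3},{4},{6}}
stable after 2 split(s): 6 block(s)
5∈{1,5}, 6∈{6}

Answer: NOT BISIMILAR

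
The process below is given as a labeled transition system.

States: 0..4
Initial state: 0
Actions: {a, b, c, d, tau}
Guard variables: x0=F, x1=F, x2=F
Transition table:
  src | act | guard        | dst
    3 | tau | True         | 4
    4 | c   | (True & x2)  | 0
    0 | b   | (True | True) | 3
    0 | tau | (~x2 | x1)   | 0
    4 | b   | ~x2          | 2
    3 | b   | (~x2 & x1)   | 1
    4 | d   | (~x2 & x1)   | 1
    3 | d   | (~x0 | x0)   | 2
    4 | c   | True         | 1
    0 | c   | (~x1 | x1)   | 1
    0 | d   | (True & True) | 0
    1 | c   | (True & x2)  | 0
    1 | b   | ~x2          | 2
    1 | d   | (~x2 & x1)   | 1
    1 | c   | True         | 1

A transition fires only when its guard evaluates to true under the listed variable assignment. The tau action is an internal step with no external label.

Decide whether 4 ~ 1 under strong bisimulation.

Answer: BISIMILAR

Working:
Compute ~ classes (split until stable):
  P[0] = {{0,1,2,3,4}}
  P[1] = {{0},{1,4},{2},{3}}
4 equivalence class(es) (converged in 2)
4∈{1,4}, 1∈{1,4}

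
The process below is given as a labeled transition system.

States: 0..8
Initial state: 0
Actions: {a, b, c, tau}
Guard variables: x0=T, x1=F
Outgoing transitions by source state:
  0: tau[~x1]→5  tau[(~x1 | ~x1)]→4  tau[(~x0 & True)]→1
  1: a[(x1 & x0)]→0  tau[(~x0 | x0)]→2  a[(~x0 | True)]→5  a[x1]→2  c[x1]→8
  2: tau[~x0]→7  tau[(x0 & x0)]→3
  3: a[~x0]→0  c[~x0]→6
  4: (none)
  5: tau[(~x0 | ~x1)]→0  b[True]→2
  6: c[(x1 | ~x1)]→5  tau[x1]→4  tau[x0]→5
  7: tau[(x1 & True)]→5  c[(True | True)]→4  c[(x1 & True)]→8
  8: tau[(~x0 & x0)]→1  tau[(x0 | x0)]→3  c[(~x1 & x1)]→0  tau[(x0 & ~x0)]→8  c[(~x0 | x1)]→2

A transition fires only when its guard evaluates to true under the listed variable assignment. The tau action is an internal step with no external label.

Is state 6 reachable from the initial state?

Answer: UNREACHABLE

Working:
Guard filter leaves 11 enabled edge(s).
Layer 0: {0}
Layer 1: {4,5}  cumulative {0,4,5}
Layer 2: {2}  cumulative {0,2,4,5}
Layer 3: {3}  cumulative {0,2,3,4,5}
Reach set: {0,2,3,4,5}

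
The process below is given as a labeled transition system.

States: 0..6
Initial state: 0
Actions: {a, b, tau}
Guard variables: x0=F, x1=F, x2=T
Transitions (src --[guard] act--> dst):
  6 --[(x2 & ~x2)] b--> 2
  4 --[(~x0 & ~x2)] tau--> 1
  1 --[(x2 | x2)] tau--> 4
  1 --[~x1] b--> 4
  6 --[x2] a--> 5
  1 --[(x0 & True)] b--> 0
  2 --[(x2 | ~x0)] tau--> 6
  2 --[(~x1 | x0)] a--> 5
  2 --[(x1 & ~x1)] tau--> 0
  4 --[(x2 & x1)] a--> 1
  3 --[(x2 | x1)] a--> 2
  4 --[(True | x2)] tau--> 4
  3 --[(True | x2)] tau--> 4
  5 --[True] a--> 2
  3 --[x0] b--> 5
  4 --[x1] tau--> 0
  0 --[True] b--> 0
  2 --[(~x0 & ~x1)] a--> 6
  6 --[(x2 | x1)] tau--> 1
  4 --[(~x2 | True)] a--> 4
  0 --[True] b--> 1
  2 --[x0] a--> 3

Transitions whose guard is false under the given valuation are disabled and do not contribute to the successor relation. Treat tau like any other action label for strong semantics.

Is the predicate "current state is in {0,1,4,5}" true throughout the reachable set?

Answer: INVARIANT HOLDS

Analysis:
Inv-set: {0,1,4,5}
Reach set: {0,1,4}
  0: ✓
  1: ✓
  4: ✓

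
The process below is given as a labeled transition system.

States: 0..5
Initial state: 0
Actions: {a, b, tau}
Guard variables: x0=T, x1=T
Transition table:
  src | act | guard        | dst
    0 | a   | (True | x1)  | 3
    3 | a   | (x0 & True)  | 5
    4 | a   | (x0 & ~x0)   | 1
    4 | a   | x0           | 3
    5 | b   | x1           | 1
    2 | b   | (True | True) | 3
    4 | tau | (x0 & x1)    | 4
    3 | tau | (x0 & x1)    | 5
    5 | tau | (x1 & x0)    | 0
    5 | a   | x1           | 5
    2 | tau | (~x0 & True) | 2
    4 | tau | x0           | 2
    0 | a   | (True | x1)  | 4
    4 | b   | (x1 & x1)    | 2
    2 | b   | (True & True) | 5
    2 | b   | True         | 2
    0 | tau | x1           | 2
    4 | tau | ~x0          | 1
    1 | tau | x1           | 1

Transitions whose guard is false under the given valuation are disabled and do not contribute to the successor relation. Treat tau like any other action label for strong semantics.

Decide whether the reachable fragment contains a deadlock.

Reachable = {0,1,2,3,4,5}
  0: a→3  a→4  tau→2  [3 out]
  1: tau→1  [1 out]
  2: b→2  b→3  b→5  [3 out]
  3: a→5  tau→5  [2 out]
  4: a→3  b→2  tau→2  tau→4  [4 out]
  5: a→5  b→1  tau→0  [3 out]

Answer: DEADLOCK-FREE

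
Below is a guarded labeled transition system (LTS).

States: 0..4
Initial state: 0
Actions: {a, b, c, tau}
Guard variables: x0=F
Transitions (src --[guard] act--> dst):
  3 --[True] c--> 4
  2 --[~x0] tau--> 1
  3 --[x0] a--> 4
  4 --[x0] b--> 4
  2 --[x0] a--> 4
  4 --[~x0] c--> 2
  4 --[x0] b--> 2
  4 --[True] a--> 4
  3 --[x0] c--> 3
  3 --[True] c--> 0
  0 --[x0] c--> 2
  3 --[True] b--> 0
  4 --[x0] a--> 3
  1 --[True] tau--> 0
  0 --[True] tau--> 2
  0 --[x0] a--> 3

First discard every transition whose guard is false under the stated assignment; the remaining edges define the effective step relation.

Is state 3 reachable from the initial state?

After dropping false guards: 8 live edges.
Layer 0: {0}
Layer 1: {2}  total {0,2}
Layer 2: {1}  total {0,1,2}
Reach set: {0,1,2}

Answer: UNREACHABLE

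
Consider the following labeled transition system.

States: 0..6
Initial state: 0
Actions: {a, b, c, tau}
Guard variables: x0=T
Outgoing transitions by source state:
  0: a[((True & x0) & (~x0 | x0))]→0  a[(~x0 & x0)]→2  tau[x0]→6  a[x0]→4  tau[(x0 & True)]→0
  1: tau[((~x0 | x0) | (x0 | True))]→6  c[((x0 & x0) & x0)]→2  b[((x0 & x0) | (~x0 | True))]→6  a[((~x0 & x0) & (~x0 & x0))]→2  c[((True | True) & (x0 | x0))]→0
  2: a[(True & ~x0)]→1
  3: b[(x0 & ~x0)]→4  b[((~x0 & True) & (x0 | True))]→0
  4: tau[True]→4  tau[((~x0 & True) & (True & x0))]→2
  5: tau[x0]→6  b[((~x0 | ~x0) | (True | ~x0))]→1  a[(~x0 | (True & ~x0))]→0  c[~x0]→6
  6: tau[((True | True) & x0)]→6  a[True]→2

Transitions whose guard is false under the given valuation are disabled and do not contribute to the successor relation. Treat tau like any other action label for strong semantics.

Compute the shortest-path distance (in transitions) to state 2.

Answer: 2

Working:
Layered search for 2:
  depth 0: {0}
  depth 1: {4,6}
  depth 2: {2}
first hit 2 at d=2 via tau·a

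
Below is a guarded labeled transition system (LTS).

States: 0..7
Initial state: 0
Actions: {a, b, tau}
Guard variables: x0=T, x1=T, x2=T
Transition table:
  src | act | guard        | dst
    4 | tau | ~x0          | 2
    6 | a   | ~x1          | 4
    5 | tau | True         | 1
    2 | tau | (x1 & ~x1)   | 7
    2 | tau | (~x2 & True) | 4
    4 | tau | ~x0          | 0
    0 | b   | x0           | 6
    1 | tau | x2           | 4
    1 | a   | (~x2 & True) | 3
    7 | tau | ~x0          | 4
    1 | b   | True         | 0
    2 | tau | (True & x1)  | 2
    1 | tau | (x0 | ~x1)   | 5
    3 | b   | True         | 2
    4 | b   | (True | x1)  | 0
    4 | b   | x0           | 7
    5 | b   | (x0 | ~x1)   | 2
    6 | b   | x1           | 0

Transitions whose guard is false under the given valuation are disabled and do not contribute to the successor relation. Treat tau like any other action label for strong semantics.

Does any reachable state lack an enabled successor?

R = {0,6}
  0: b→6  [1 out]
  6: b→0  [1 out]

Answer: DEADLOCK-FREE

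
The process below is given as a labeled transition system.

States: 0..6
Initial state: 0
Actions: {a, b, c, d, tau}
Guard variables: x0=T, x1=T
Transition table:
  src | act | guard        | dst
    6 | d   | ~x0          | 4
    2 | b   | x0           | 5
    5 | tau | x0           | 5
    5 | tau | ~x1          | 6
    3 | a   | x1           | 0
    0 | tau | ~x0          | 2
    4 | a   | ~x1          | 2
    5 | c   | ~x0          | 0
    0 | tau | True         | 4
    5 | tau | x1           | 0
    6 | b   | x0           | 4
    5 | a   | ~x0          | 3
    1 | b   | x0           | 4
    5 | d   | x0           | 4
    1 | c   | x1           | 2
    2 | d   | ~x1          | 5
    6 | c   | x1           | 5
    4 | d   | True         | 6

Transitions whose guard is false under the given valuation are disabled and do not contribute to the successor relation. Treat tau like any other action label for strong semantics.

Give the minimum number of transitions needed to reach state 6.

Answer: 2

Trace:
BFS to 6:
  depth 0: {0}
  depth 1: {4}
  depth 2: {6}
first hit 6 at d=2 via tau·d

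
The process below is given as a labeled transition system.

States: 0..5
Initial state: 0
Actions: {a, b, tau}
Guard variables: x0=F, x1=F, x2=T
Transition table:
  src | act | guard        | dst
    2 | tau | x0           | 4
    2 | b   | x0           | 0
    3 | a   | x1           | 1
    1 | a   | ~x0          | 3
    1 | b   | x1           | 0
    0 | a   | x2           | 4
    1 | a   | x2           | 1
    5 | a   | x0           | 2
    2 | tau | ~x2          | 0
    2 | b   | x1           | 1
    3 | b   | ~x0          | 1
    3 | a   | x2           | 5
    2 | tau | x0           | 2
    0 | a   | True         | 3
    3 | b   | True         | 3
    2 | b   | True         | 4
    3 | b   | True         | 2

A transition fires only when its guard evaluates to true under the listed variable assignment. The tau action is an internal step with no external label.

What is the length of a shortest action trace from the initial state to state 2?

Answer: 2

Working:
BFS to 2:
  L0 = {0}
  L1 = {3,4}
  L2 = {1,2,5}
first hit 2 at d=2 via a·b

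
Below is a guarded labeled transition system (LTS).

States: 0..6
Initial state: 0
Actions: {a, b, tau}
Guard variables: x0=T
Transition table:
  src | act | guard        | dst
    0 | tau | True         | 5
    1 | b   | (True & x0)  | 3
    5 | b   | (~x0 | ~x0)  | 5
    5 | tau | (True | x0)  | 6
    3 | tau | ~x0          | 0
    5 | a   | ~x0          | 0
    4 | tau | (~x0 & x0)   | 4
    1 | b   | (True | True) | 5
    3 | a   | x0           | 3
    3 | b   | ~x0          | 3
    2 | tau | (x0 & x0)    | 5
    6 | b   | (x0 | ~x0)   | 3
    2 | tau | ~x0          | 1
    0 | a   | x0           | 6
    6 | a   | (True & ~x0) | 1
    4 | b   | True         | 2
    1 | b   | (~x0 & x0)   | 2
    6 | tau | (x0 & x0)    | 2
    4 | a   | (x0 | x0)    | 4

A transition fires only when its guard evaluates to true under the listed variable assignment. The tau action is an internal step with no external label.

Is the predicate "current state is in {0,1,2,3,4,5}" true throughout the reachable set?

Answer: INVARIANT VIOLATED at state 6

Trace:
Safe = {0,1,2,3,4,5}
Reachable = {0,2,3,5,6}
  0: ok
  2: ok
  3: ok
  5: ok
  6: outside
reach 6 via a — violates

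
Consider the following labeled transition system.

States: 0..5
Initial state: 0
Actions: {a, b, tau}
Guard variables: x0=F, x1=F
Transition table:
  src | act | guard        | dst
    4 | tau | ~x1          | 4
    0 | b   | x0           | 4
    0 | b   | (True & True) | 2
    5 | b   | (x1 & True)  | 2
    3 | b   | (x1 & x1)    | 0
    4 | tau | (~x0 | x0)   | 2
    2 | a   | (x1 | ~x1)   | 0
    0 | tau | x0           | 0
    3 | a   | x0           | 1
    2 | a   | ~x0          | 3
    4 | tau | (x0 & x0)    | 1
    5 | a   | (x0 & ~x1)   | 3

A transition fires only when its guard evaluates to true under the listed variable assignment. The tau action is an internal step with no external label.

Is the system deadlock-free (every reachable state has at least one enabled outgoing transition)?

Reachable = {0,2,3}
  0: b→2  [1 exit(s)]
  2: a→0  a→3  [2 exit(s)]
  3: ∅  [no exit]
witness 3: b·a

Answer: DEADLOCK at state 3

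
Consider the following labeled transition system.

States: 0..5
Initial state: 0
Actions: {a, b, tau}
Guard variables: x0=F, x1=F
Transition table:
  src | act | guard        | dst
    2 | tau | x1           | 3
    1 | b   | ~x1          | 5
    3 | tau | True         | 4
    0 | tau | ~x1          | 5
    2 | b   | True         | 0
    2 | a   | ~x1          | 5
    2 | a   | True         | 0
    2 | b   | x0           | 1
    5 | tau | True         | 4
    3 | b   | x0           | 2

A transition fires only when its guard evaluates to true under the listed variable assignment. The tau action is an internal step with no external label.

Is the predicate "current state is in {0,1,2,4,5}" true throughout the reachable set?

Answer: INVARIANT HOLDS

Working:
Allowed set {0,1,2,4,5}
Reach set: {0,4,5}
  0: ok
  4: ok
  5: ok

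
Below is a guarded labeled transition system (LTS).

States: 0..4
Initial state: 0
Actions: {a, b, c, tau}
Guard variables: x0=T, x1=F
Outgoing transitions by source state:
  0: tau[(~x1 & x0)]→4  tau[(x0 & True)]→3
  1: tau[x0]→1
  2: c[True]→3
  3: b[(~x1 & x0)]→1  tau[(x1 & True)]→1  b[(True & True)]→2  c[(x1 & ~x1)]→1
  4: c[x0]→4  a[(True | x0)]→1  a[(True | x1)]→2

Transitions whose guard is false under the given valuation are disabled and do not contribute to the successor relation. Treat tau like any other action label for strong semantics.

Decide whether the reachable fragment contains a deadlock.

Answer: DEADLOCK-FREE

Analysis:
Reach set: {0,1,2,3,4}
  0: tau→3  tau→4  [2 out]
  1: tau→1  [1 out]
  2: c→3  [1 out]
  3: b→1  b→2  [2 out]
  4: a→1  a→2  c→4  [3 out]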